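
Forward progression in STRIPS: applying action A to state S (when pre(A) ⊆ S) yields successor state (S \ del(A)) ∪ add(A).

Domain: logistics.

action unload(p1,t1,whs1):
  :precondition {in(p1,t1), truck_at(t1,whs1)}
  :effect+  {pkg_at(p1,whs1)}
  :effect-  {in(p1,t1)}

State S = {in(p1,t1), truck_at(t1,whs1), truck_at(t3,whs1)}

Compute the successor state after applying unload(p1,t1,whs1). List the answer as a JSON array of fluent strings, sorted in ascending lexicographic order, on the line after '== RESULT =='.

Progress:
  pre ⊆ S: {in(p1,t1), truck_at(t1,whs1)} ⊆ S  — applicable
  S \ del = {truck_at(t1,whs1), truck_at(t3,whs1)}
  ∪ add   = {pkg_at(p1,whs1), truck_at(t1,whs1), truck_at(t3,whs1)}

== RESULT ==
["pkg_at(p1,whs1)", "truck_at(t1,whs1)", "truck_at(t3,whs1)"]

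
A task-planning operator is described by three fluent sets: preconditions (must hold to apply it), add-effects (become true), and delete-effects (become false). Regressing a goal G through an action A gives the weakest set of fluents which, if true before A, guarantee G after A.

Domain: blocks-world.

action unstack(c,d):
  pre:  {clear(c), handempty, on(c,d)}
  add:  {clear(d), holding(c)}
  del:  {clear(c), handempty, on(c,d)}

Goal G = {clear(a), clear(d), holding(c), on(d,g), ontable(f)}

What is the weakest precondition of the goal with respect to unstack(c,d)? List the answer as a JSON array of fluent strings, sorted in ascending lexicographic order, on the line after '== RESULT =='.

Compute (G \ add) ∪ pre:
  G ∩ del = {}  (empty — regression defined)
  G \ add = {clear(a), clear(d), holding(c), on(d,g), ontable(f)} \ {clear(d), holding(c)} = {clear(a), on(d,g), ontable(f)}
  ∪ pre   = {clear(a), on(d,g), ontable(f)} ∪ {clear(c), handempty, on(c,d)}
          = {clear(a), clear(c), handempty, on(c,d), on(d,g), ontable(f)}

== RESULT ==
["clear(a)", "clear(c)", "handempty", "on(c,d)", "on(d,g)", "ontable(f)"]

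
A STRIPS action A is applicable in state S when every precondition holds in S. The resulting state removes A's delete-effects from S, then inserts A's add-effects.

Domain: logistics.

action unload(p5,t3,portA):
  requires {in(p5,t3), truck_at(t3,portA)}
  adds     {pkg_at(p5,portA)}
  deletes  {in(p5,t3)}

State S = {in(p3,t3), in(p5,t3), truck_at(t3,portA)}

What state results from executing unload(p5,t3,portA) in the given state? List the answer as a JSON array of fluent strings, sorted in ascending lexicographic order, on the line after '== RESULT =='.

Progress:
  pre ⊆ S: {in(p5,t3), truck_at(t3,portA)} ⊆ S  — applicable
  S \ del = {in(p3,t3), truck_at(t3,portA)}
  ∪ add   = {in(p3,t3), pkg_at(p5,portA), truck_at(t3,portA)}

== RESULT ==
["in(p3,t3)", "pkg_at(p5,portA)", "truck_at(t3,portA)"]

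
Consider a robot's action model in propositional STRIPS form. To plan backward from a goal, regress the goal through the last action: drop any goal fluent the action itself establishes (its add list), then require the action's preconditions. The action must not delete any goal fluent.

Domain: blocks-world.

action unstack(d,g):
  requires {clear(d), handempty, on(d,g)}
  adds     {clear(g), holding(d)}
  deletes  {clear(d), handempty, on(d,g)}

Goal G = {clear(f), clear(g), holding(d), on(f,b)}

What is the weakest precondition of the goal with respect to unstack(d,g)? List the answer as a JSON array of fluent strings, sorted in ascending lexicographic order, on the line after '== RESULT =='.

Regress:
  G ∩ del = {}  (empty — regression defined)
  G \ add = {clear(f), clear(g), holding(d), on(f,b)} \ {clear(g), holding(d)} = {clear(f), on(f,b)}
  ∪ pre   = {clear(f), on(f,b)} ∪ {clear(d), handempty, on(d,g)}
          = {clear(d), clear(f), handempty, on(d,g), on(f,b)}

== RESULT ==
["clear(d)", "clear(f)", "handempty", "on(d,g)", "on(f,b)"]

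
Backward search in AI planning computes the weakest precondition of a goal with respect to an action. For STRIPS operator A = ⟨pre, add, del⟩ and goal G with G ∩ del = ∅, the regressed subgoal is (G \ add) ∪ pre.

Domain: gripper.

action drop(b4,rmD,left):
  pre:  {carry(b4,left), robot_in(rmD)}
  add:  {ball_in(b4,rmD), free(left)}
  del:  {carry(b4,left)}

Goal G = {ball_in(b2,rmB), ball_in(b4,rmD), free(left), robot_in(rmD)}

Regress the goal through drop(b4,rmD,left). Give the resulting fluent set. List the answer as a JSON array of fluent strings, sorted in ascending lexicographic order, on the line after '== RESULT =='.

Regress:
  G ∩ del = {}  (empty — regression defined)
  G \ add = {ball_in(b2,rmB), ball_in(b4,rmD), free(left), robot_in(rmD)} \ {ball_in(b4,rmD), free(left)} = {ball_in(b2,rmB), robot_in(rmD)}
  ∪ pre   = {ball_in(b2,rmB), robot_in(rmD)} ∪ {carry(b4,left), robot_in(rmD)}
          = {ball_in(b2,rmB), carry(b4,left), robot_in(rmD)}

== RESULT ==
["ball_in(b2,rmB)", "carry(b4,left)", "robot_in(rmD)"]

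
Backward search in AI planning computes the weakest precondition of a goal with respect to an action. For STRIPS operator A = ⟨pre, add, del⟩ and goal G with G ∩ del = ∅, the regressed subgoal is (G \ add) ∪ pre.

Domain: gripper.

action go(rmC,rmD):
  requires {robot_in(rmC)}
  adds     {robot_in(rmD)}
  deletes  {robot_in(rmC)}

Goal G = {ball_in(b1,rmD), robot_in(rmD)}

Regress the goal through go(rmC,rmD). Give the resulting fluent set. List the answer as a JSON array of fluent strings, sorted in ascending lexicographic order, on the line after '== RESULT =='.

Regress:
  G ∩ del = {}  (empty — regression defined)
  G \ add = {ball_in(b1,rmD), robot_in(rmD)} \ {robot_in(rmD)} = {ball_in(b1,rmD)}
  ∪ pre   = {ball_in(b1,rmD)} ∪ {robot_in(rmC)}
          = {ball_in(b1,rmD), robot_in(rmC)}

== RESULT ==
["ball_in(b1,rmD)", "robot_in(rmC)"]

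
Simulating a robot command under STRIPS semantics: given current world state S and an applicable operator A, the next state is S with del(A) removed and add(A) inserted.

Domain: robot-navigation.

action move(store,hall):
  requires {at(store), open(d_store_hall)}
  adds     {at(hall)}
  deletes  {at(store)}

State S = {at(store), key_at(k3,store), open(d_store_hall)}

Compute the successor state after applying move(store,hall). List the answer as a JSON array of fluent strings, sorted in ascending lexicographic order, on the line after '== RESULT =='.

Compute (S \ del) ∪ add:
  pre ⊆ S: {at(store), open(d_store_hall)} ⊆ S  — applicable
  S \ del = {key_at(k3,store), open(d_store_hall)}
  ∪ add   = {at(hall), key_at(k3,store), open(d_store_hall)}

== RESULT ==
["at(hall)", "key_at(k3,store)", "open(d_store_hall)"]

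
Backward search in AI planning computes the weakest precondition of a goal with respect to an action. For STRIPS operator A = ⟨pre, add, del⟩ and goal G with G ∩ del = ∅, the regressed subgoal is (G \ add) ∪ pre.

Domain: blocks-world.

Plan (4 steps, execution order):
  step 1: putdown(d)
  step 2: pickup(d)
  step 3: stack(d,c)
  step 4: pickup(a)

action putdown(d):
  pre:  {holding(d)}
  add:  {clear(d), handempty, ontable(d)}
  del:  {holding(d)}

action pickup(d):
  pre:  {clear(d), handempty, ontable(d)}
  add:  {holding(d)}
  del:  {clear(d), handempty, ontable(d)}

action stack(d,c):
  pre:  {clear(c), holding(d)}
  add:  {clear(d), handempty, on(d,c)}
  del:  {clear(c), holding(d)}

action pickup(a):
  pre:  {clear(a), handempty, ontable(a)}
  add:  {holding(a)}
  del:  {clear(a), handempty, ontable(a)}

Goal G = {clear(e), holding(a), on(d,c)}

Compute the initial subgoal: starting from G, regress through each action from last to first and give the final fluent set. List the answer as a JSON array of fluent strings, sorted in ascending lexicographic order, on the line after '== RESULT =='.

Regress step by step:
  through step 4 (pickup(a)): drop {holding(a)}, keep {clear(e), on(d,c)}, require {clear(a), handempty, ontable(a)}
    → {clear(a), clear(e), handempty, on(d,c), ontable(a)}
  through step 3 (stack(d,c)): drop {handempty, on(d,c)}, keep {clear(a), clear(e), ontable(a)}, require {clear(c), holding(d)}
    → {clear(a), clear(c), clear(e), holding(d), ontable(a)}
  through step 2 (pickup(d)): drop {holding(d)}, keep {clear(a), clear(c), clear(e), ontable(a)}, require {clear(d), handempty, ontable(d)}
    → {clear(a), clear(c), clear(d), clear(e), handempty, ontable(a), ontable(d)}
  through step 1 (putdown(d)): drop {clear(d), handempty, ontable(d)}, keep {clear(a), clear(c), clear(e), ontable(a)}, require {holding(d)}
    → {clear(a), clear(c), clear(e), holding(d), ontable(a)}

== RESULT ==
["clear(a)", "clear(c)", "clear(e)", "holding(d)", "ontable(a)"]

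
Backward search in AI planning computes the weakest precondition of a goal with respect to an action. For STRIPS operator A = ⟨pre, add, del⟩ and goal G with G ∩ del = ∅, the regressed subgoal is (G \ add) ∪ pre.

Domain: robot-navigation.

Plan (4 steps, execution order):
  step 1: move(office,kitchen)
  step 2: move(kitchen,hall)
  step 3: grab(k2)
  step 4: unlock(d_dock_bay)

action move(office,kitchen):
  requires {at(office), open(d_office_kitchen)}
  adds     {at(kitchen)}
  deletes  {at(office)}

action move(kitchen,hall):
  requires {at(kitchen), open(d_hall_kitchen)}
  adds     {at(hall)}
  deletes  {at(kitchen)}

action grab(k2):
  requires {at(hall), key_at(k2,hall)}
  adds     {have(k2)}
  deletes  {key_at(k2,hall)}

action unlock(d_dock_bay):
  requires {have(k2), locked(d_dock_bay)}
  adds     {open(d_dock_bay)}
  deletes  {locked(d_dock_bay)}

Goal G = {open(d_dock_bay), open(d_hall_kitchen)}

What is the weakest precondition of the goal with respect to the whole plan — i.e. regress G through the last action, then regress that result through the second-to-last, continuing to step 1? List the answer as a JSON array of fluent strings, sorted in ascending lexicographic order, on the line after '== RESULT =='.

Regress step by step:
  through step 4 (unlock(d_dock_bay)): drop {open(d_dock_bay)}, keep {open(d_hall_kitchen)}, require {have(k2), locked(d_dock_bay)}
    → {have(k2), locked(d_dock_bay), open(d_hall_kitchen)}
  through step 3 (grab(k2)): drop {have(k2)}, keep {locked(d_dock_bay), open(d_hall_kitchen)}, require {at(hall), key_at(k2,hall)}
    → {at(hall), key_at(k2,hall), locked(d_dock_bay), open(d_hall_kitchen)}
  through step 2 (move(kitchen,hall)): drop {at(hall)}, keep {key_at(k2,hall), locked(d_dock_bay), open(d_hall_kitchen)}, require {at(kitchen), open(d_hall_kitchen)}
    → {at(kitchen), key_at(k2,hall), locked(d_dock_bay), open(d_hall_kitchen)}
  through step 1 (move(office,kitchen)): drop {at(kitchen)}, keep {key_at(k2,hall), locked(d_dock_bay), open(d_hall_kitchen)}, require {at(office), open(d_office_kitchen)}
    → {at(office), key_at(k2,hall), locked(d_dock_bay), open(d_hall_kitchen), open(d_office_kitchen)}

== RESULT ==
["at(office)", "key_at(k2,hall)", "locked(d_dock_bay)", "open(d_hall_kitchen)", "open(d_office_kitchen)"]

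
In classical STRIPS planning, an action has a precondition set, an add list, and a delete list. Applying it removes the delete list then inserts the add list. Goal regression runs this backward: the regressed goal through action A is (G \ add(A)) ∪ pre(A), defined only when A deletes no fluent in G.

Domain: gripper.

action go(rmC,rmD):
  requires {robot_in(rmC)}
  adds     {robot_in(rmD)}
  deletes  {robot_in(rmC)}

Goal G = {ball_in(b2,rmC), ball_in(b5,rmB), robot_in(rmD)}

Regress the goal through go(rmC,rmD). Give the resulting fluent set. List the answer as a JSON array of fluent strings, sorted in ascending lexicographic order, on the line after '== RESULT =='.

Regress:
  G ∩ del = {}  (empty — regression defined)
  G \ add = {ball_in(b2,rmC), ball_in(b5,rmB), robot_in(rmD)} \ {robot_in(rmD)} = {ball_in(b2,rmC), ball_in(b5,rmB)}
  ∪ pre   = {ball_in(b2,rmC), ball_in(b5,rmB)} ∪ {robot_in(rmC)}
          = {ball_in(b2,rmC), ball_in(b5,rmB), robot_in(rmC)}

== RESULT ==
["ball_in(b2,rmC)", "ball_in(b5,rmB)", "robot_in(rmC)"]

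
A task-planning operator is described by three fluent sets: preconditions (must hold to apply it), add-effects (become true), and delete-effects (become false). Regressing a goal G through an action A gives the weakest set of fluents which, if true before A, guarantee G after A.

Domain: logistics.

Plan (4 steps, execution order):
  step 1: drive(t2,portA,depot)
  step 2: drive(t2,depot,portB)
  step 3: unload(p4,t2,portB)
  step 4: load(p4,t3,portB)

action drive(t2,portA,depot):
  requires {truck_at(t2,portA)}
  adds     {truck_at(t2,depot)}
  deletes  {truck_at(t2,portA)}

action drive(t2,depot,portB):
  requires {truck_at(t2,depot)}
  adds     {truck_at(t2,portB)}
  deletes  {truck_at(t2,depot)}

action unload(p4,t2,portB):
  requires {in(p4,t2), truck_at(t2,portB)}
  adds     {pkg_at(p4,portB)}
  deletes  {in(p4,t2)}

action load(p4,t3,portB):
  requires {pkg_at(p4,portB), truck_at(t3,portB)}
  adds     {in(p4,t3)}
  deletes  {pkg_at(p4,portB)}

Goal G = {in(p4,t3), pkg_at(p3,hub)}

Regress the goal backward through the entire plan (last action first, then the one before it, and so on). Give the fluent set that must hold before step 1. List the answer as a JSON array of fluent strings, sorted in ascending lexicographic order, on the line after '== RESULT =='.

Work backward from the goal:
  through step 4 (load(p4,t3,portB)): drop {in(p4,t3)}, keep {pkg_at(p3,hub)}, require {pkg_at(p4,portB), truck_at(t3,portB)}
    → {pkg_at(p3,hub), pkg_at(p4,portB), truck_at(t3,portB)}
  through step 3 (unload(p4,t2,portB)): drop {pkg_at(p4,portB)}, keep {pkg_at(p3,hub), truck_at(t3,portB)}, require {in(p4,t2), truck_at(t2,portB)}
    → {in(p4,t2), pkg_at(p3,hub), truck_at(t2,portB), truck_at(t3,portB)}
  through step 2 (drive(t2,depot,portB)): drop {truck_at(t2,portB)}, keep {in(p4,t2), pkg_at(p3,hub), truck_at(t3,portB)}, require {truck_at(t2,depot)}
    → {in(p4,t2), pkg_at(p3,hub), truck_at(t2,depot), truck_at(t3,portB)}
  through step 1 (drive(t2,portA,depot)): drop {truck_at(t2,depot)}, keep {in(p4,t2), pkg_at(p3,hub), truck_at(t3,portB)}, require {truck_at(t2,portA)}
    → {in(p4,t2), pkg_at(p3,hub), truck_at(t2,portA), truck_at(t3,portB)}

== RESULT ==
["in(p4,t2)", "pkg_at(p3,hub)", "truck_at(t2,portA)", "truck_at(t3,portB)"]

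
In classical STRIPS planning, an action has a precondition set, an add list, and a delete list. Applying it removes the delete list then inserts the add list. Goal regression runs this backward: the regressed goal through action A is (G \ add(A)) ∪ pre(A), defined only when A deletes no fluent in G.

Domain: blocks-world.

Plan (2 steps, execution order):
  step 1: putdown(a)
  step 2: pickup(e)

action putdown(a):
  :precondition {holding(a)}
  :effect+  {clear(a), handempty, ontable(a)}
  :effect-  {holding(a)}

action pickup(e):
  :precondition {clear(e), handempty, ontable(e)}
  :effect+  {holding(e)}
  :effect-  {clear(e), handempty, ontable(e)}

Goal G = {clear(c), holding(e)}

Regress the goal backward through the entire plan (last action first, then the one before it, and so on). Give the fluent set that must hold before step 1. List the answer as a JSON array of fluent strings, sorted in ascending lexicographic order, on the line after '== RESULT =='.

Work backward from the goal:
  through step 2 (pickup(e)): drop {holding(e)}, keep {clear(c)}, require {clear(e), handempty, ontable(e)}
    → {clear(c), clear(e), handempty, ontable(e)}
  through step 1 (putdown(a)): drop {handempty}, keep {clear(c), clear(e), ontable(e)}, require {holding(a)}
    → {clear(c), clear(e), holding(a), ontable(e)}

== RESULT ==
["clear(c)", "clear(e)", "holding(a)", "ontable(e)"]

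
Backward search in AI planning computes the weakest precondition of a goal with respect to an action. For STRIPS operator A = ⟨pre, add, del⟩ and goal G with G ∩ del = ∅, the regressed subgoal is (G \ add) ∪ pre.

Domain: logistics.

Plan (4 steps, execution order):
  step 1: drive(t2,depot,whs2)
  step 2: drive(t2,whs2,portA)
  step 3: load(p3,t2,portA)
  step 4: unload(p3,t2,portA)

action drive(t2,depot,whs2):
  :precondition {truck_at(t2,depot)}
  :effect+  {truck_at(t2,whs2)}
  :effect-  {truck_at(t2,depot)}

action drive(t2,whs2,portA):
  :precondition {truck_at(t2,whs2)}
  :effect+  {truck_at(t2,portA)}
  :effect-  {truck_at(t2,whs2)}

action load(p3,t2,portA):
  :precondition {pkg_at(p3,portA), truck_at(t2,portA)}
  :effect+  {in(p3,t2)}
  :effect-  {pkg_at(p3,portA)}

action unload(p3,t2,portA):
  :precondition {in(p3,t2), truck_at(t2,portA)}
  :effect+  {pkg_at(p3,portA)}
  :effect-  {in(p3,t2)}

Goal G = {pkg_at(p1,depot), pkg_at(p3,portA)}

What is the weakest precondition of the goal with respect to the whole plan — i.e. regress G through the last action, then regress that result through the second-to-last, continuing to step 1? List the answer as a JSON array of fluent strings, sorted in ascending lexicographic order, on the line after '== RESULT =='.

Regress step by step:
  through step 4 (unload(p3,t2,portA)): drop {pkg_at(p3,portA)}, keep {pkg_at(p1,depot)}, require {in(p3,t2), truck_at(t2,portA)}
    → {in(p3,t2), pkg_at(p1,depot), truck_at(t2,portA)}
  through step 3 (load(p3,t2,portA)): drop {in(p3,t2)}, keep {pkg_at(p1,depot), truck_at(t2,portA)}, require {pkg_at(p3,portA), truck_at(t2,portA)}
    → {pkg_at(p1,depot), pkg_at(p3,portA), truck_at(t2,portA)}
  through step 2 (drive(t2,whs2,portA)): drop {truck_at(t2,portA)}, keep {pkg_at(p1,depot), pkg_at(p3,portA)}, require {truck_at(t2,whs2)}
    → {pkg_at(p1,depot), pkg_at(p3,portA), truck_at(t2,whs2)}
  through step 1 (drive(t2,depot,whs2)): drop {truck_at(t2,whs2)}, keep {pkg_at(p1,depot), pkg_at(p3,portA)}, require {truck_at(t2,depot)}
    → {pkg_at(p1,depot), pkg_at(p3,portA), truck_at(t2,depot)}

== RESULT ==
["pkg_at(p1,depot)", "pkg_at(p3,portA)", "truck_at(t2,depot)"]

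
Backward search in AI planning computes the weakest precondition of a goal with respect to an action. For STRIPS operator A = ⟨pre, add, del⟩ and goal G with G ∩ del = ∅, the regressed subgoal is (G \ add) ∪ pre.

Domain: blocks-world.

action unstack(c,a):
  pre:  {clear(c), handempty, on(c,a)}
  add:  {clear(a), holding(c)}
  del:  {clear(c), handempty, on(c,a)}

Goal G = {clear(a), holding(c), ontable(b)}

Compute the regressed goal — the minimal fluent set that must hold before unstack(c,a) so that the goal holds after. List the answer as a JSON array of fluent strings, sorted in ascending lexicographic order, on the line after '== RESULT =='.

Regress:
  G ∩ del = {}  (empty — regression defined)
  G \ add = {clear(a), holding(c), ontable(b)} \ {clear(a), holding(c)} = {ontable(b)}
  ∪ pre   = {ontable(b)} ∪ {clear(c), handempty, on(c,a)}
          = {clear(c), handempty, on(c,a), ontable(b)}

== RESULT ==
["clear(c)", "handempty", "on(c,a)", "ontable(b)"]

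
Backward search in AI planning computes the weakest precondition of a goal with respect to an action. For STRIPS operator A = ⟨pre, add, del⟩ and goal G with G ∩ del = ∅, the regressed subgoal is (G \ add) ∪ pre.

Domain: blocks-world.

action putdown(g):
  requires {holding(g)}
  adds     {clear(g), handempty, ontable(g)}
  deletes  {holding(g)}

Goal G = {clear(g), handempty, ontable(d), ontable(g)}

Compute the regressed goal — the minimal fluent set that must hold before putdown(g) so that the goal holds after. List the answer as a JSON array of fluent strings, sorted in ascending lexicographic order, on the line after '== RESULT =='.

Regress:
  G ∩ del = {}  (empty — regression defined)
  G \ add = {clear(g), handempty, ontable(d), ontable(g)} \ {clear(g), handempty, ontable(g)} = {ontable(d)}
  ∪ pre   = {ontable(d)} ∪ {holding(g)}
          = {holding(g), ontable(d)}

== RESULT ==
["holding(g)", "ontable(d)"]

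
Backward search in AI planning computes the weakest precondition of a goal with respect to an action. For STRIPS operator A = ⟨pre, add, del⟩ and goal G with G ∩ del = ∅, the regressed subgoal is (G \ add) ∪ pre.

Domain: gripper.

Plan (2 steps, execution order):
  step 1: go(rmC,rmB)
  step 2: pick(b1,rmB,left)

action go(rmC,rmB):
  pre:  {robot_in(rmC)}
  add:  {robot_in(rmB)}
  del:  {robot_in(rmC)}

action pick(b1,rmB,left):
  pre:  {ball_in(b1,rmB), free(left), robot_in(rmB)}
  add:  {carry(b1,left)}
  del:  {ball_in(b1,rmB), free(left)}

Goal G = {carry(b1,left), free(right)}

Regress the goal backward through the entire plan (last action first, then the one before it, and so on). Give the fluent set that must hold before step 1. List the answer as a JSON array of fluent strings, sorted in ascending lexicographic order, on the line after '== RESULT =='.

Work backward from the goal:
  through step 2 (pick(b1,rmB,left)): drop {carry(b1,left)}, keep {free(right)}, require {ball_in(b1,rmB), free(left), robot_in(rmB)}
    → {ball_in(b1,rmB), free(left), free(right), robot_in(rmB)}
  through step 1 (go(rmC,rmB)): drop {robot_in(rmB)}, keep {ball_in(b1,rmB), free(left), free(right)}, require {robot_in(rmC)}
    → {ball_in(b1,rmB), free(left), free(right), robot_in(rmC)}

== RESULT ==
["ball_in(b1,rmB)", "free(left)", "free(right)", "robot_in(rmC)"]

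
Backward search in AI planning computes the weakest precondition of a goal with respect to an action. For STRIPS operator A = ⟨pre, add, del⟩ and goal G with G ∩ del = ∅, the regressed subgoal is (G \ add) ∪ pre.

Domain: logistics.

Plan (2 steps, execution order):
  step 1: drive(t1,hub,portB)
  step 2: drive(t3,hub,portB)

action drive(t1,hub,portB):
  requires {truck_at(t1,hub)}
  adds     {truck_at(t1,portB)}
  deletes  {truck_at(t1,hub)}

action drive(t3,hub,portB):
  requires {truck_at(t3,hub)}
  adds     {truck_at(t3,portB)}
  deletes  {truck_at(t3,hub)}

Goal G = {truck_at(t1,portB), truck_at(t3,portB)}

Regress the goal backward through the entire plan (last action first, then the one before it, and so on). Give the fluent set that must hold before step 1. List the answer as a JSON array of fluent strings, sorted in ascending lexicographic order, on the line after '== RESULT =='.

Regress step by step:
  through step 2 (drive(t3,hub,portB)): drop {truck_at(t3,portB)}, keep {truck_at(t1,portB)}, require {truck_at(t3,hub)}
    → {truck_at(t1,portB), truck_at(t3,hub)}
  through step 1 (drive(t1,hub,portB)): drop {truck_at(t1,portB)}, keep {truck_at(t3,hub)}, require {truck_at(t1,hub)}
    → {truck_at(t1,hub), truck_at(t3,hub)}

== RESULT ==
["truck_at(t1,hub)", "truck_at(t3,hub)"]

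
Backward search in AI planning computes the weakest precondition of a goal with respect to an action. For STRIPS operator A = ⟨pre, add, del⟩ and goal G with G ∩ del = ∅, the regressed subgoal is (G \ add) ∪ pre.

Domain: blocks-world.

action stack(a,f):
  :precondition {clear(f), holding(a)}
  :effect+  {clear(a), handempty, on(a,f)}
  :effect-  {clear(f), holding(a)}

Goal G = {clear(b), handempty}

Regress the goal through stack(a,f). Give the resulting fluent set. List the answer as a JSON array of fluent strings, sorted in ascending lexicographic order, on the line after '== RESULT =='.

Compute (G \ add) ∪ pre:
  G ∩ del = {}  (empty — regression defined)
  G \ add = {clear(b), handempty} \ {clear(a), handempty, on(a,f)} = {clear(b)}
  ∪ pre   = {clear(b)} ∪ {clear(f), holding(a)}
          = {clear(b), clear(f), holding(a)}

== RESULT ==
["clear(b)", "clear(f)", "holding(a)"]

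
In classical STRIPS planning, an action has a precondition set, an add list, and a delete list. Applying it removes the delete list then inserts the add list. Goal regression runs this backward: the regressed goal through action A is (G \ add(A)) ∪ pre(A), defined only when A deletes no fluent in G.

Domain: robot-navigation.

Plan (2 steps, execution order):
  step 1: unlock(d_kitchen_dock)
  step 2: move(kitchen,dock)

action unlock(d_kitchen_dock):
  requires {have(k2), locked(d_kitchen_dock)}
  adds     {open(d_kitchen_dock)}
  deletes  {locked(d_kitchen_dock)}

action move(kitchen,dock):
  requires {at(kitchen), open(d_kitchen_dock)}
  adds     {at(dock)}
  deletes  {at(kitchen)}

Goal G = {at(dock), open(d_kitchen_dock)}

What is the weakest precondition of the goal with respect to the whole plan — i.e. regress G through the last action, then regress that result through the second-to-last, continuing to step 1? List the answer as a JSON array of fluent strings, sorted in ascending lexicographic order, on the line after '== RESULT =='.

Work backward from the goal:
  through step 2 (move(kitchen,dock)): drop {at(dock)}, keep {open(d_kitchen_dock)}, require {at(kitchen), open(d_kitchen_dock)}
    → {at(kitchen), open(d_kitchen_dock)}
  through step 1 (unlock(d_kitchen_dock)): drop {open(d_kitchen_dock)}, keep {at(kitchen)}, require {have(k2), locked(d_kitchen_dock)}
    → {at(kitchen), have(k2), locked(d_kitchen_dock)}

== RESULT ==
["at(kitchen)", "have(k2)", "locked(d_kitchen_dock)"]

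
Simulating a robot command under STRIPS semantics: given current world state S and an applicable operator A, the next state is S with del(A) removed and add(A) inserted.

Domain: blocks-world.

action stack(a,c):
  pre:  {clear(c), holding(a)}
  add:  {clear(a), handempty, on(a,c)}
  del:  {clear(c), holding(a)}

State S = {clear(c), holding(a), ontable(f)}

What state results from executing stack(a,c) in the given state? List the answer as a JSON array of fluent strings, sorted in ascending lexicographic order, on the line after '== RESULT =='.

Progress:
  pre ⊆ S: {clear(c), holding(a)} ⊆ S  — applicable
  S \ del = {ontable(f)}
  ∪ add   = {clear(a), handempty, on(a,c), ontable(f)}

== RESULT ==
["clear(a)", "handempty", "on(a,c)", "ontable(f)"]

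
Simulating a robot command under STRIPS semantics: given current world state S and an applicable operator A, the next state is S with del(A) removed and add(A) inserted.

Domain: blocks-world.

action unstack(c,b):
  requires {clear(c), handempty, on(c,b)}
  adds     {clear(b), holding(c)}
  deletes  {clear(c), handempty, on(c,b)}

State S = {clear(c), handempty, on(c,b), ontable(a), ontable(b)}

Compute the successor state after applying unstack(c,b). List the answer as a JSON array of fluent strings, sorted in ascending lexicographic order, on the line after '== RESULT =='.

Compute (S \ del) ∪ add:
  pre ⊆ S: {clear(c), handempty, on(c,b)} ⊆ S  — applicable
  S \ del = {ontable(a), ontable(b)}
  ∪ add   = {clear(b), holding(c), ontable(a), ontable(b)}

== RESULT ==
["clear(b)", "holding(c)", "ontable(a)", "ontable(b)"]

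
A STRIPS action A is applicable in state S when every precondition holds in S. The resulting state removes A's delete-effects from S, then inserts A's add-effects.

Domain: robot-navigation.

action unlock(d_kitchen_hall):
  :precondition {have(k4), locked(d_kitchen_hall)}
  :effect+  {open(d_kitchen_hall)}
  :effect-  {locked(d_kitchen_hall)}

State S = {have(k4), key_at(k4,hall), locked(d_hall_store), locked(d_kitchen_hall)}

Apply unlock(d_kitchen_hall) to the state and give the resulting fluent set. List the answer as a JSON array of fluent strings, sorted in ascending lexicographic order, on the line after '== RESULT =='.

Compute (S \ del) ∪ add:
  pre ⊆ S: {have(k4), locked(d_kitchen_hall)} ⊆ S  — applicable
  S \ del = {have(k4), key_at(k4,hall), locked(d_hall_store)}
  ∪ add   = {have(k4), key_at(k4,hall), locked(d_hall_store), open(d_kitchen_hall)}

== RESULT ==
["have(k4)", "key_at(k4,hall)", "locked(d_hall_store)", "open(d_kitchen_hall)"]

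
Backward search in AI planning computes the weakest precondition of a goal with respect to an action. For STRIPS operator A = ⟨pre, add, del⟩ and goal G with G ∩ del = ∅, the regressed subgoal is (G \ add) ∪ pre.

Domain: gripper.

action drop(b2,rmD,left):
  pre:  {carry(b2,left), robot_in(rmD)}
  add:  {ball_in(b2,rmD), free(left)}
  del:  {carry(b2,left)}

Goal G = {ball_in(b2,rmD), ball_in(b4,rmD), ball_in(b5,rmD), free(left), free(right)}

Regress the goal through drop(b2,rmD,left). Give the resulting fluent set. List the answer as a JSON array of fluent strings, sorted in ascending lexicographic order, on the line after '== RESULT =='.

Regress:
  G ∩ del = {}  (empty — regression defined)
  G \ add = {ball_in(b2,rmD), ball_in(b4,rmD), ball_in(b5,rmD), free(left), free(right)} \ {ball_in(b2,rmD), free(left)} = {ball_in(b4,rmD), ball_in(b5,rmD), free(right)}
  ∪ pre   = {ball_in(b4,rmD), ball_in(b5,rmD), free(right)} ∪ {carry(b2,left), robot_in(rmD)}
          = {ball_in(b4,rmD), ball_in(b5,rmD), carry(b2,left), free(right), robot_in(rmD)}

== RESULT ==
["ball_in(b4,rmD)", "ball_in(b5,rmD)", "carry(b2,left)", "free(right)", "robot_in(rmD)"]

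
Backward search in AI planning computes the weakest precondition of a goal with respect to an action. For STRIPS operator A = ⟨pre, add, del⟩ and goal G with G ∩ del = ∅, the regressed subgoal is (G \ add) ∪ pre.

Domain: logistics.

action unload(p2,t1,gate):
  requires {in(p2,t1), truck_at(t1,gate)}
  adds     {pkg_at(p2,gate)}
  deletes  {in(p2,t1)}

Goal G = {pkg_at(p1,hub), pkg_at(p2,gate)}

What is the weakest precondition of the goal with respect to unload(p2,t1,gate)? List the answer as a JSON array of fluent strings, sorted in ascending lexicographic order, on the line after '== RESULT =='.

Compute (G \ add) ∪ pre:
  G ∩ del = {}  (empty — regression defined)
  G \ add = {pkg_at(p1,hub), pkg_at(p2,gate)} \ {pkg_at(p2,gate)} = {pkg_at(p1,hub)}
  ∪ pre   = {pkg_at(p1,hub)} ∪ {in(p2,t1), truck_at(t1,gate)}
          = {in(p2,t1), pkg_at(p1,hub), truck_at(t1,gate)}

== RESULT ==
["in(p2,t1)", "pkg_at(p1,hub)", "truck_at(t1,gate)"]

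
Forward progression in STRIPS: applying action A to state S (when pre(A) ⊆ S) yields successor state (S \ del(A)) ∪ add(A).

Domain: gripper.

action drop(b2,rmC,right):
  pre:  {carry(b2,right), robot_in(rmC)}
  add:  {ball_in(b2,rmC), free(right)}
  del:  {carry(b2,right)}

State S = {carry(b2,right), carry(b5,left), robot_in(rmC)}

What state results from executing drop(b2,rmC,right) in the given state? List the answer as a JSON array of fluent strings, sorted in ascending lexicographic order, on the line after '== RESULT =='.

Progress:
  pre ⊆ S: {carry(b2,right), robot_in(rmC)} ⊆ S  — applicable
  S \ del = {carry(b5,left), robot_in(rmC)}
  ∪ add   = {ball_in(b2,rmC), carry(b5,left), free(right), robot_in(rmC)}

== RESULT ==
["ball_in(b2,rmC)", "carry(b5,left)", "free(right)", "robot_in(rmC)"]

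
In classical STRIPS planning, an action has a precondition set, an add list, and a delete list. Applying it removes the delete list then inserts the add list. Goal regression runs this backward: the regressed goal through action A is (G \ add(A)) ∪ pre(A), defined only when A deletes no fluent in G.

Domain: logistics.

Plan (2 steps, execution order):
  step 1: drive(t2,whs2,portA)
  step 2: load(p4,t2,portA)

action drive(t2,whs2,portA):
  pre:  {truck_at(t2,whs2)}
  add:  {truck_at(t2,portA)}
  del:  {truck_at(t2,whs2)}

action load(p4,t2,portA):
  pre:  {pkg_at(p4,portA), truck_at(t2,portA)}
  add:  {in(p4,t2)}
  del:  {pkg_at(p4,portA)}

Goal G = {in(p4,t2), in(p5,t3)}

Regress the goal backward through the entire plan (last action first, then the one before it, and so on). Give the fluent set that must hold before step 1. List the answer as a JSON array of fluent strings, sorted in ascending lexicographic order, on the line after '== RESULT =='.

Work backward from the goal:
  through step 2 (load(p4,t2,portA)): drop {in(p4,t2)}, keep {in(p5,t3)}, require {pkg_at(p4,portA), truck_at(t2,portA)}
    → {in(p5,t3), pkg_at(p4,portA), truck_at(t2,portA)}
  through step 1 (drive(t2,whs2,portA)): drop {truck_at(t2,portA)}, keep {in(p5,t3), pkg_at(p4,portA)}, require {truck_at(t2,whs2)}
    → {in(p5,t3), pkg_at(p4,portA), truck_at(t2,whs2)}

== RESULT ==
["in(p5,t3)", "pkg_at(p4,portA)", "truck_at(t2,whs2)"]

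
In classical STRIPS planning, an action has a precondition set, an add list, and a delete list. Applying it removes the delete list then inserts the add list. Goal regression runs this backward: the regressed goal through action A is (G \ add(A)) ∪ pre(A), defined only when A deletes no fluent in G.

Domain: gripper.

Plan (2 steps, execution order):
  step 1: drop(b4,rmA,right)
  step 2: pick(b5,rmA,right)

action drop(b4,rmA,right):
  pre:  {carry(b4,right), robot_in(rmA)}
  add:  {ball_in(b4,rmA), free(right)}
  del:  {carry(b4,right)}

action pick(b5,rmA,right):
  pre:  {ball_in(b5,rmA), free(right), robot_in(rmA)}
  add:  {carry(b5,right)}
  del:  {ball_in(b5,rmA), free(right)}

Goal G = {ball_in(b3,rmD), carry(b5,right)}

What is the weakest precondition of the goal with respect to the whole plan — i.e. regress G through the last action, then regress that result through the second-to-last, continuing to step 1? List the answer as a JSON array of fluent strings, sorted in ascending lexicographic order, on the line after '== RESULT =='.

Work backward from the goal:
  through step 2 (pick(b5,rmA,right)): drop {carry(b5,right)}, keep {ball_in(b3,rmD)}, require {ball_in(b5,rmA), free(right), robot_in(rmA)}
    → {ball_in(b3,rmD), ball_in(b5,rmA), free(right), robot_in(rmA)}
  through step 1 (drop(b4,rmA,right)): drop {free(right)}, keep {ball_in(b3,rmD), ball_in(b5,rmA), robot_in(rmA)}, require {carry(b4,right), robot_in(rmA)}
    → {ball_in(b3,rmD), ball_in(b5,rmA), carry(b4,right), robot_in(rmA)}

== RESULT ==
["ball_in(b3,rmD)", "ball_in(b5,rmA)", "carry(b4,right)", "robot_in(rmA)"]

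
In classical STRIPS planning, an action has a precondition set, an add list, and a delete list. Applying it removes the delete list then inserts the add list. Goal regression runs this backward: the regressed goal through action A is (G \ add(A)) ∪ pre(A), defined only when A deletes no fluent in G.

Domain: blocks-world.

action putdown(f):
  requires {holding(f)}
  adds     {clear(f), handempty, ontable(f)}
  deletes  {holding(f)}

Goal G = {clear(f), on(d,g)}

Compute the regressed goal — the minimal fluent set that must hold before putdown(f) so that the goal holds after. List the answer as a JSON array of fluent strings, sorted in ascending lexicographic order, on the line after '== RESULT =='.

Compute (G \ add) ∪ pre:
  G ∩ del = {}  (empty — regression defined)
  G \ add = {clear(f), on(d,g)} \ {clear(f), handempty, ontable(f)} = {on(d,g)}
  ∪ pre   = {on(d,g)} ∪ {holding(f)}
          = {holding(f), on(d,g)}

== RESULT ==
["holding(f)", "on(d,g)"]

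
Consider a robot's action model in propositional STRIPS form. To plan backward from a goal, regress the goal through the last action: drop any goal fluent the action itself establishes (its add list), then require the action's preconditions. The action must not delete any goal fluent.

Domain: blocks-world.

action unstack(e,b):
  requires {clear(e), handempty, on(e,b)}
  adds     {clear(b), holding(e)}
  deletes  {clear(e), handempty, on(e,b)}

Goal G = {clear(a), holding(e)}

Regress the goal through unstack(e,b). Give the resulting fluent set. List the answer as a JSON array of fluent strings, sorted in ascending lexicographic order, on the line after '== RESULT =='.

Regress:
  G ∩ del = {}  (empty — regression defined)
  G \ add = {clear(a), holding(e)} \ {clear(b), holding(e)} = {clear(a)}
  ∪ pre   = {clear(a)} ∪ {clear(e), handempty, on(e,b)}
          = {clear(a), clear(e), handempty, on(e,b)}

== RESULT ==
["clear(a)", "clear(e)", "handempty", "on(e,b)"]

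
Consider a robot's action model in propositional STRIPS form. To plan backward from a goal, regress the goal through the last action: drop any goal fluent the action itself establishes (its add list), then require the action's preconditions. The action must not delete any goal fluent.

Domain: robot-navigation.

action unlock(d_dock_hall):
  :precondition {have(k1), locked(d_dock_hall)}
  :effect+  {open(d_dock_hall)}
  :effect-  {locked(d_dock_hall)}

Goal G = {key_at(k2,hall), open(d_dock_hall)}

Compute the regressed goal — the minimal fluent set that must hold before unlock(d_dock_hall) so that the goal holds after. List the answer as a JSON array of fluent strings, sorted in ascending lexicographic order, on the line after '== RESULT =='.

Regress:
  G ∩ del = {}  (empty — regression defined)
  G \ add = {key_at(k2,hall), open(d_dock_hall)} \ {open(d_dock_hall)} = {key_at(k2,hall)}
  ∪ pre   = {key_at(k2,hall)} ∪ {have(k1), locked(d_dock_hall)}
          = {have(k1), key_at(k2,hall), locked(d_dock_hall)}

== RESULT ==
["have(k1)", "key_at(k2,hall)", "locked(d_dock_hall)"]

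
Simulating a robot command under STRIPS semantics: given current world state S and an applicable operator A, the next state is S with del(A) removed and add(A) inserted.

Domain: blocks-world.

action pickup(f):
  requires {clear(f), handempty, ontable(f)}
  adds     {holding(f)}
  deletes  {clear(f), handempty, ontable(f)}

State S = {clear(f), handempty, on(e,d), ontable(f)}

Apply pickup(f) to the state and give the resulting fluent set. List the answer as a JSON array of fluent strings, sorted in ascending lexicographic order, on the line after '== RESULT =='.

Progress:
  pre ⊆ S: {clear(f), handempty, ontable(f)} ⊆ S  — applicable
  S \ del = {on(e,d)}
  ∪ add   = {holding(f), on(e,d)}

== RESULT ==
["holding(f)", "on(e,d)"]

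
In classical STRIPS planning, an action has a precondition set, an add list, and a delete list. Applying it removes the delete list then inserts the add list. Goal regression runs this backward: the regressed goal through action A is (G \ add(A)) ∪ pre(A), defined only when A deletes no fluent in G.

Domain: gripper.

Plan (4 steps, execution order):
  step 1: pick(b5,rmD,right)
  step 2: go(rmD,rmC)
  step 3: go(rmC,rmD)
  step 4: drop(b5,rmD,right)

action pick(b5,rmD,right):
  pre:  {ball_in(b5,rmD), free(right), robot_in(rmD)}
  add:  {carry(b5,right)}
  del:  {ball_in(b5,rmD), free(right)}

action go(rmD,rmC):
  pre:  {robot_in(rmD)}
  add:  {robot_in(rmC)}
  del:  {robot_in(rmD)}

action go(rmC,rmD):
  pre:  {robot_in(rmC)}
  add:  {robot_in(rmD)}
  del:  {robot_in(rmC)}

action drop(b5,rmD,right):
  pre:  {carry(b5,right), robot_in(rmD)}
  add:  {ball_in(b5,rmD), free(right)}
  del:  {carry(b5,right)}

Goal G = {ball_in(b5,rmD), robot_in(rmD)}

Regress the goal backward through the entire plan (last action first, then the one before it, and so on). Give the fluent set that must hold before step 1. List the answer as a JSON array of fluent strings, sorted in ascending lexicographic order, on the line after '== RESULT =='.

Regress step by step:
  through step 4 (drop(b5,rmD,right)): drop {ball_in(b5,rmD)}, keep {robot_in(rmD)}, require {carry(b5,right), robot_in(rmD)}
    → {carry(b5,right), robot_in(rmD)}
  through step 3 (go(rmC,rmD)): drop {robot_in(rmD)}, keep {carry(b5,right)}, require {robot_in(rmC)}
    → {carry(b5,right), robot_in(rmC)}
  through step 2 (go(rmD,rmC)): drop {robot_in(rmC)}, keep {carry(b5,right)}, require {robot_in(rmD)}
    → {carry(b5,right), robot_in(rmD)}
  through step 1 (pick(b5,rmD,right)): drop {carry(b5,right)}, keep {robot_in(rmD)}, require {ball_in(b5,rmD), free(right), robot_in(rmD)}
    → {ball_in(b5,rmD), free(right), robot_in(rmD)}

== RESULT ==
["ball_in(b5,rmD)", "free(right)", "robot_in(rmD)"]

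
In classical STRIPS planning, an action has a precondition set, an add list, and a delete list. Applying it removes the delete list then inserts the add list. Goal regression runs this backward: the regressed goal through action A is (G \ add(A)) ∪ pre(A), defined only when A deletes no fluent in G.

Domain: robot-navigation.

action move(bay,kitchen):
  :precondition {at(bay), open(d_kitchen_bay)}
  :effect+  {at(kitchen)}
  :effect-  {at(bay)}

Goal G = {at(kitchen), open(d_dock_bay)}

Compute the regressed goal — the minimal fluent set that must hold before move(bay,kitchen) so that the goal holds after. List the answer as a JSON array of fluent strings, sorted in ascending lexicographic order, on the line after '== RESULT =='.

Compute (G \ add) ∪ pre:
  G ∩ del = {}  (empty — regression defined)
  G \ add = {at(kitchen), open(d_dock_bay)} \ {at(kitchen)} = {open(d_dock_bay)}
  ∪ pre   = {open(d_dock_bay)} ∪ {at(bay), open(d_kitchen_bay)}
          = {at(bay), open(d_dock_bay), open(d_kitchen_bay)}

== RESULT ==
["at(bay)", "open(d_dock_bay)", "open(d_kitchen_bay)"]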